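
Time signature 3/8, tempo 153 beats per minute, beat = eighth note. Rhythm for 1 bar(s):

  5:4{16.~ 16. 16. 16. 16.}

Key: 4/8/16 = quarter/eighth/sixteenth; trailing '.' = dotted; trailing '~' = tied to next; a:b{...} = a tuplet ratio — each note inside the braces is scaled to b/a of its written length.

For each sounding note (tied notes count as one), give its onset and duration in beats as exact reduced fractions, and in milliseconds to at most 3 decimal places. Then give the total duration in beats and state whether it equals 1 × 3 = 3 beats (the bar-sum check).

1) 0.0ms=0b +470.588ms=6/5b
2) 470.588ms=6/5b +235.294ms=3/5b
3) 705.882ms=9/5b +235.294ms=3/5b
4) 941.176ms=12/5b +235.294ms=3/5b
Σ=3b of 3 (153bpm 3/8) — PASS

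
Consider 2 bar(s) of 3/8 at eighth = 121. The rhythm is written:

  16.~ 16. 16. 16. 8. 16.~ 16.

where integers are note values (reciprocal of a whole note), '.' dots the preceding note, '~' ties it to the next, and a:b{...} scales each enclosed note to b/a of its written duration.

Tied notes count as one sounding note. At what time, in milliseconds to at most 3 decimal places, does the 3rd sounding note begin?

note 3 onset = 9/4b = 1115.702ms

1. 0.0ms @ 0 + 743.802ms (3/2)
2. 743.802ms @ 3/2 + 371.901ms (3/4)
3. 1115.702ms @ 9/4 + 371.901ms (3/4)
4. 1487.603ms @ 3 + 743.802ms (3/2)
5. 2231.405ms @ 9/2 + 743.802ms (3/2)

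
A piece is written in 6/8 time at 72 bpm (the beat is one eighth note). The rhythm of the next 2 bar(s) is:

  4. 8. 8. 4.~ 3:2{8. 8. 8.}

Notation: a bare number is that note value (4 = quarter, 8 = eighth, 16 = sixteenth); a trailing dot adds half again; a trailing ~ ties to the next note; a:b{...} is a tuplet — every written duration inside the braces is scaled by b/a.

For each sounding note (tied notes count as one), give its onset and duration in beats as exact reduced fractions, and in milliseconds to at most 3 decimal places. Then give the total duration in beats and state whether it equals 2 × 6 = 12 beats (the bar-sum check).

1) 0.0ms=0b +2500.0ms=3b
2) 2500.0ms=3b +1250.0ms=3/2b
3) 3750.0ms=9/2b +1250.0ms=3/2b
4) 5000.0ms=6b +3333.333ms=4b
5) 8333.333ms=10b +833.333ms=1b
6) 9166.667ms=11b +833.333ms=1b
Σ=12b of 12 (72bpm 6/8) — PASS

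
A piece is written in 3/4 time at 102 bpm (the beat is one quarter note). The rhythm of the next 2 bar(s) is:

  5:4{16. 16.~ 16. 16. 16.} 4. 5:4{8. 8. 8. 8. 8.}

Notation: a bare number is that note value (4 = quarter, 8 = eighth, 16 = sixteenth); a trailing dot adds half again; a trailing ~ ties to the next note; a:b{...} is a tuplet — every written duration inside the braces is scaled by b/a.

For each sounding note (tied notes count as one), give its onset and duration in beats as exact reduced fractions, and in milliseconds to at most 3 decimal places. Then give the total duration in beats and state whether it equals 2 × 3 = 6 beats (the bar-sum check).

1) 0.0ms=0b +176.471ms=3/10b
2) 176.471ms=3/10b +352.941ms=3/5b
3) 529.412ms=9/10b +176.471ms=3/10b
4) 705.882ms=6/5b +176.471ms=3/10b
5) 882.353ms=3/2b +882.353ms=3/2b
6) 1764.706ms=3b +352.941ms=3/5b
7) 2117.647ms=18/5b +352.941ms=3/5b
8) 2470.588ms=21/5b +352.941ms=3/5b
9) 2823.529ms=24/5b +352.941ms=3/5b
10) 3176.471ms=27/5b +352.941ms=3/5b
Σ=6b of 6 (102bpm 3/4) — PASS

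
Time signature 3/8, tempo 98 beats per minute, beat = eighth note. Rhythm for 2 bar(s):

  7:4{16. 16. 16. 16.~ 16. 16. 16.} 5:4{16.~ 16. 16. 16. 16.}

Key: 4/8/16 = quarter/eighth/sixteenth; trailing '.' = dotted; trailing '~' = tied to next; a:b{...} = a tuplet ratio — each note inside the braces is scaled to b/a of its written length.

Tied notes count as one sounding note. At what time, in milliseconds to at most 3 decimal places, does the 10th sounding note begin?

1. 0.0ms @ 0 + 262.391ms (3/7)
2. 262.391ms @ 3/7 + 262.391ms (3/7)
3. 524.781ms @ 6/7 + 262.391ms (3/7)
4. 787.172ms @ 9/7 + 524.781ms (6/7)
5. 1311.953ms @ 15/7 + 262.391ms (3/7)
6. 1574.344ms @ 18/7 + 262.391ms (3/7)
7. 1836.735ms @ 3 + 734.694ms (6/5)
8. 2571.429ms @ 21/5 + 367.347ms (3/5)
9. 2938.776ms @ 24/5 + 367.347ms (3/5)
10. 3306.122ms @ 27/5 + 367.347ms (3/5)

note 10 onset = 27/5b = 3306.122ms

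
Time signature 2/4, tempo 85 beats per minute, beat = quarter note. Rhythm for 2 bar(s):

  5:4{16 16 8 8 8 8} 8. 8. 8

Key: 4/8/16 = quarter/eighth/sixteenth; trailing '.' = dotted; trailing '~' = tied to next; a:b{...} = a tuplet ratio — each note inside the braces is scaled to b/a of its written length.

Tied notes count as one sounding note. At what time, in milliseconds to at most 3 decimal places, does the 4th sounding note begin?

note 4 onset = 4/5b = 564.706ms

1. 0.0ms @ 0 + 141.176ms (1/5)
2. 141.176ms @ 1/5 + 141.176ms (1/5)
3. 282.353ms @ 2/5 + 282.353ms (2/5)
4. 564.706ms @ 4/5 + 282.353ms (2/5)
5. 847.059ms @ 6/5 + 282.353ms (2/5)
6. 1129.412ms @ 8/5 + 282.353ms (2/5)
7. 1411.765ms @ 2 + 529.412ms (3/4)
8. 1941.176ms @ 11/4 + 529.412ms (3/4)
9. 2470.588ms @ 7/2 + 352.941ms (1/2)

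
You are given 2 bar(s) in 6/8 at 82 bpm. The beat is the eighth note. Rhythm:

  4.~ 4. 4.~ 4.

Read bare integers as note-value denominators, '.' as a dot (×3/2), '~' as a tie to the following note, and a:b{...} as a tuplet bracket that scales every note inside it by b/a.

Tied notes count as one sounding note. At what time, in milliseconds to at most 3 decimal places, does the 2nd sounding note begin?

note 2 onset = 6b = 4390.244ms

1. 0.0ms @ 0 + 4390.244ms (6)
2. 4390.244ms @ 6 + 4390.244ms (6)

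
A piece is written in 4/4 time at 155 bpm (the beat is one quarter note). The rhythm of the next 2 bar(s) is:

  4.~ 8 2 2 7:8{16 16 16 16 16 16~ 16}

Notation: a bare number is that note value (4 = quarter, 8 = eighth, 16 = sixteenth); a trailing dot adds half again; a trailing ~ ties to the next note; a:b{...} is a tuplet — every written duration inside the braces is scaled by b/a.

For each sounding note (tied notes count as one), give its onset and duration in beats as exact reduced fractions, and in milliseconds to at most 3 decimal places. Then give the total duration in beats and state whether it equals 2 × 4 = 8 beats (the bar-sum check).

1) 0.0ms=0b +774.194ms=2b
2) 774.194ms=2b +774.194ms=2b
3) 1548.387ms=4b +774.194ms=2b
4) 2322.581ms=6b +110.599ms=2/7b
5) 2433.18ms=44/7b +110.599ms=2/7b
6) 2543.779ms=46/7b +110.599ms=2/7b
7) 2654.378ms=48/7b +110.599ms=2/7b
8) 2764.977ms=50/7b +110.599ms=2/7b
9) 2875.576ms=52/7b +221.198ms=4/7b
Σ=8b of 8 (155bpm 4/4) — PASS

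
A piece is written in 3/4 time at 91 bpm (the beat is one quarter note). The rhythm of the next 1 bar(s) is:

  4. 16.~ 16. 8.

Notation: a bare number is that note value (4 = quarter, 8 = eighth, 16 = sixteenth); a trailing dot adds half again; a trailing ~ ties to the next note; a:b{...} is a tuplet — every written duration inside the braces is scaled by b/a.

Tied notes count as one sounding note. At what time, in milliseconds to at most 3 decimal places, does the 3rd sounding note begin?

note 3 onset = 9/4b = 1483.516ms

1. 0.0ms @ 0 + 989.011ms (3/2)
2. 989.011ms @ 3/2 + 494.505ms (3/4)
3. 1483.516ms @ 9/4 + 494.505ms (3/4)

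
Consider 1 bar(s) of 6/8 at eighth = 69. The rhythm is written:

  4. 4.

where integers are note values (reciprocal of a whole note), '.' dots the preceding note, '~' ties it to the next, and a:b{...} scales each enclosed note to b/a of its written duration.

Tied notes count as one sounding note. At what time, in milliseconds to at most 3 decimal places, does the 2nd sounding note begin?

note 2 onset = 3b = 2608.696ms

1. 0.0ms @ 0 + 2608.696ms (3)
2. 2608.696ms @ 3 + 2608.696ms (3)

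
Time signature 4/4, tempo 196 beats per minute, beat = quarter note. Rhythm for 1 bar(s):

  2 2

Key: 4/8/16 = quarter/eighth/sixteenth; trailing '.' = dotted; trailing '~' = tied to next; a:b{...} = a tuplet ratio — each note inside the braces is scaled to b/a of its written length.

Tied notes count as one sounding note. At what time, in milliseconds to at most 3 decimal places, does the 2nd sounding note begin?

note 2 onset = 2b = 612.245ms

1. 0.0ms @ 0 + 612.245ms (2)
2. 612.245ms @ 2 + 612.245ms (2)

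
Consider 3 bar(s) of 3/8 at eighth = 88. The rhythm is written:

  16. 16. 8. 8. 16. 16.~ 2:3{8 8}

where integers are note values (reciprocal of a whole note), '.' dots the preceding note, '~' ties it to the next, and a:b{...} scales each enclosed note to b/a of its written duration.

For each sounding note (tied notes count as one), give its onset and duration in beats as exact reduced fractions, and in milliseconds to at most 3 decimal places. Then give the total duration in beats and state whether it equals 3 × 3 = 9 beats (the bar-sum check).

1) 0.0ms=0b +511.364ms=3/4b
2) 511.364ms=3/4b +511.364ms=3/4b
3) 1022.727ms=3/2b +1022.727ms=3/2b
4) 2045.455ms=3b +1022.727ms=3/2b
5) 3068.182ms=9/2b +511.364ms=3/4b
6) 3579.545ms=21/4b +1534.091ms=9/4b
7) 5113.636ms=15/2b +1022.727ms=3/2b
Σ=9b of 9 (88bpm 3/8) — PASS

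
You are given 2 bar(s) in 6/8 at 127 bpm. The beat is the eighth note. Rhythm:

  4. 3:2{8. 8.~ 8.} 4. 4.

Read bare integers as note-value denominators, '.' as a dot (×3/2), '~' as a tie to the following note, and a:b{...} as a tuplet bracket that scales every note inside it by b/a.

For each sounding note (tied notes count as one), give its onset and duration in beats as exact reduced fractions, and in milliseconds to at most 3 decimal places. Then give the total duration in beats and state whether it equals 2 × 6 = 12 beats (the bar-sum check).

1) 0.0ms=0b +1417.323ms=3b
2) 1417.323ms=3b +472.441ms=1b
3) 1889.764ms=4b +944.882ms=2b
4) 2834.646ms=6b +1417.323ms=3b
5) 4251.969ms=9b +1417.323ms=3b
Σ=12b of 12 (127bpm 6/8) — PASS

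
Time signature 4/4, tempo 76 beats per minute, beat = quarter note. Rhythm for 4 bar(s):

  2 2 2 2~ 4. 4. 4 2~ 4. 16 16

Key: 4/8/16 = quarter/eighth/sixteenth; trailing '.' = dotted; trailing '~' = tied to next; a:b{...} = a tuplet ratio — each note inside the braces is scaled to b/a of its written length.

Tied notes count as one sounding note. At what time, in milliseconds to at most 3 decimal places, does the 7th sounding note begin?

1. 0.0ms @ 0 + 1578.947ms (2)
2. 1578.947ms @ 2 + 1578.947ms (2)
3. 3157.895ms @ 4 + 1578.947ms (2)
4. 4736.842ms @ 6 + 2763.158ms (7/2)
5. 7500.0ms @ 19/2 + 1184.211ms (3/2)
6. 8684.211ms @ 11 + 789.474ms (1)
7. 9473.684ms @ 12 + 2763.158ms (7/2)
8. 12236.842ms @ 31/2 + 197.368ms (1/4)
9. 12434.211ms @ 63/4 + 197.368ms (1/4)

note 7 onset = 12b = 9473.684ms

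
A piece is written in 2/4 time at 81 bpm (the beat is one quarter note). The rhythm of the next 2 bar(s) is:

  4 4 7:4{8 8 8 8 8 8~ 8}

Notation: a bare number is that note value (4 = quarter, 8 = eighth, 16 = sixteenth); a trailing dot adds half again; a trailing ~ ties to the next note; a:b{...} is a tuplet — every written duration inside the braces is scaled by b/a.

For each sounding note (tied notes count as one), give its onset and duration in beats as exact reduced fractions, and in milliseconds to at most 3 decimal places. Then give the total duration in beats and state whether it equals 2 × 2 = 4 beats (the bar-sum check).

1) 0.0ms=0b +740.741ms=1b
2) 740.741ms=1b +740.741ms=1b
3) 1481.481ms=2b +211.64ms=2/7b
4) 1693.122ms=16/7b +211.64ms=2/7b
5) 1904.762ms=18/7b +211.64ms=2/7b
6) 2116.402ms=20/7b +211.64ms=2/7b
7) 2328.042ms=22/7b +211.64ms=2/7b
8) 2539.683ms=24/7b +423.28ms=4/7b
Σ=4b of 4 (81bpm 2/4) — PASS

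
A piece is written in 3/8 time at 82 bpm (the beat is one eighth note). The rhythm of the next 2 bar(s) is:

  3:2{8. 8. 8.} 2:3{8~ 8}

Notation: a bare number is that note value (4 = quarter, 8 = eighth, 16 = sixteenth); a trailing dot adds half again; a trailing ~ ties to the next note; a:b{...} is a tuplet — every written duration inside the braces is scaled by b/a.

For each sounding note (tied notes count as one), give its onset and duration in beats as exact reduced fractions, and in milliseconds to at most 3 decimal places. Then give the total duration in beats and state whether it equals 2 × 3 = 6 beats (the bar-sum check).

1) 0.0ms=0b +731.707ms=1b
2) 731.707ms=1b +731.707ms=1b
3) 1463.415ms=2b +731.707ms=1b
4) 2195.122ms=3b +2195.122ms=3b
Σ=6b of 6 (82bpm 3/8) — PASS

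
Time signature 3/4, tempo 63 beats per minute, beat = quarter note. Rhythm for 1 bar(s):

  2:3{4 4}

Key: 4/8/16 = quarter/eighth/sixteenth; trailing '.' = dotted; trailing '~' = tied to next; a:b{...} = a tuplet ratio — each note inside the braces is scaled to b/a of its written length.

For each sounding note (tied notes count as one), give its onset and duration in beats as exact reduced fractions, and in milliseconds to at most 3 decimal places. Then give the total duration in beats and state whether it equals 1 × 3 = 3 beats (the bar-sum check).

1) 0.0ms=0b +1428.571ms=3/2b
2) 1428.571ms=3/2b +1428.571ms=3/2b
Σ=3b of 3 (63bpm 3/4) — PASS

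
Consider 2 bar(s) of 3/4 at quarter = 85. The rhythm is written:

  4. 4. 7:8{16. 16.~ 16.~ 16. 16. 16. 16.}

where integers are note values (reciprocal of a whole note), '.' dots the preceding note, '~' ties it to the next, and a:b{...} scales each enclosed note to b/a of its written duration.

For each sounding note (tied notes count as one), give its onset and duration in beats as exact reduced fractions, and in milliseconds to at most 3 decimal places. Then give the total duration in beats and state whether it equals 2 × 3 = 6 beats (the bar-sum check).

1) 0.0ms=0b +1058.824ms=3/2b
2) 1058.824ms=3/2b +1058.824ms=3/2b
3) 2117.647ms=3b +302.521ms=3/7b
4) 2420.168ms=24/7b +907.563ms=9/7b
5) 3327.731ms=33/7b +302.521ms=3/7b
6) 3630.252ms=36/7b +302.521ms=3/7b
7) 3932.773ms=39/7b +302.521ms=3/7b
Σ=6b of 6 (85bpm 3/4) — PASS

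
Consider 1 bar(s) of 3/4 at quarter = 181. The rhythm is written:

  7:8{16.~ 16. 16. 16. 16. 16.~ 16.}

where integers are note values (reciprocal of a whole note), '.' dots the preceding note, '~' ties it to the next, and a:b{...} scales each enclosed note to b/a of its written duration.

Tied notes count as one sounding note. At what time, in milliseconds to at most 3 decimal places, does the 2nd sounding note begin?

note 2 onset = 6/7b = 284.136ms

1. 0.0ms @ 0 + 284.136ms (6/7)
2. 284.136ms @ 6/7 + 142.068ms (3/7)
3. 426.204ms @ 9/7 + 142.068ms (3/7)
4. 568.272ms @ 12/7 + 142.068ms (3/7)
5. 710.339ms @ 15/7 + 284.136ms (6/7)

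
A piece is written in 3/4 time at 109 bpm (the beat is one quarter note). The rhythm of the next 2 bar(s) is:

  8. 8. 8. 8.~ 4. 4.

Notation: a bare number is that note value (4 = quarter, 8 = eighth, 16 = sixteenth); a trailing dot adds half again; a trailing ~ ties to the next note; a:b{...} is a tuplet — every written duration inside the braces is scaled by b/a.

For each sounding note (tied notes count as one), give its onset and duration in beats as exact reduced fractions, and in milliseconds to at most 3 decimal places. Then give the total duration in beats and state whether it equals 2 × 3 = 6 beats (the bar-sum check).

1) 0.0ms=0b +412.844ms=3/4b
2) 412.844ms=3/4b +412.844ms=3/4b
3) 825.688ms=3/2b +412.844ms=3/4b
4) 1238.532ms=9/4b +1238.532ms=9/4b
5) 2477.064ms=9/2b +825.688ms=3/2b
Σ=6b of 6 (109bpm 3/4) — PASS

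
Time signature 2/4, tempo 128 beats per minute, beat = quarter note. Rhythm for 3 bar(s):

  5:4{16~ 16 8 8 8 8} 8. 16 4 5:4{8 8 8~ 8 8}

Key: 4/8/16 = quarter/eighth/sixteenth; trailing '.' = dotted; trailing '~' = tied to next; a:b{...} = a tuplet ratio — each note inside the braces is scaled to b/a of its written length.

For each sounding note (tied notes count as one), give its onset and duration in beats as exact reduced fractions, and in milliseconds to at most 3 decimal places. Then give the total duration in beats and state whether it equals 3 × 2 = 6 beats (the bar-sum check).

1) 0.0ms=0b +187.5ms=2/5b
2) 187.5ms=2/5b +187.5ms=2/5b
3) 375.0ms=4/5b +187.5ms=2/5b
4) 562.5ms=6/5b +187.5ms=2/5b
5) 750.0ms=8/5b +187.5ms=2/5b
6) 937.5ms=2b +351.562ms=3/4b
7) 1289.062ms=11/4b +117.188ms=1/4b
8) 1406.25ms=3b +468.75ms=1b
9) 1875.0ms=4b +187.5ms=2/5b
10) 2062.5ms=22/5b +187.5ms=2/5b
11) 2250.0ms=24/5b +375.0ms=4/5b
12) 2625.0ms=28/5b +187.5ms=2/5b
Σ=6b of 6 (128bpm 2/4) — PASS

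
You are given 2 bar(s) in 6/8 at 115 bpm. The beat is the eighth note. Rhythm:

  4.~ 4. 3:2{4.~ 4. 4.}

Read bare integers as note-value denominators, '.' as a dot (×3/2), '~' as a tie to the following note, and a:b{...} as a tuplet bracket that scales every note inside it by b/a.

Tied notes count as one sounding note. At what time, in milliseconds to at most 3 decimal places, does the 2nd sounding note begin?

note 2 onset = 6b = 3130.435ms

1. 0.0ms @ 0 + 3130.435ms (6)
2. 3130.435ms @ 6 + 2086.957ms (4)
3. 5217.391ms @ 10 + 1043.478ms (2)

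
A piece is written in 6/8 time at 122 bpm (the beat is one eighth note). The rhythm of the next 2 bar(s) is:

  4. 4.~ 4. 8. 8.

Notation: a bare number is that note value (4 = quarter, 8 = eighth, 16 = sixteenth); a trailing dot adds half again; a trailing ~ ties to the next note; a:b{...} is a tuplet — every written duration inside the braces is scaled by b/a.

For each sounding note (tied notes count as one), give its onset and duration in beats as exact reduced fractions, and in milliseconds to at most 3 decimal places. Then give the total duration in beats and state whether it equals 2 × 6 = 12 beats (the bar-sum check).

1) 0.0ms=0b +1475.41ms=3b
2) 1475.41ms=3b +2950.82ms=6b
3) 4426.23ms=9b +737.705ms=3/2b
4) 5163.934ms=21/2b +737.705ms=3/2b
Σ=12b of 12 (122bpm 6/8) — PASS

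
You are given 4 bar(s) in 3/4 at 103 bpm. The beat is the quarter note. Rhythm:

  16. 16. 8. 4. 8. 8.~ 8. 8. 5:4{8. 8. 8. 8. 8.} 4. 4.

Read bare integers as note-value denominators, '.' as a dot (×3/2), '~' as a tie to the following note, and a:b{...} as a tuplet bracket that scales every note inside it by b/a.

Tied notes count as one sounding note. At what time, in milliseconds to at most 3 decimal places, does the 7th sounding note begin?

note 7 onset = 21/4b = 3058.252ms

1. 0.0ms @ 0 + 218.447ms (3/8)
2. 218.447ms @ 3/8 + 218.447ms (3/8)
3. 436.893ms @ 3/4 + 436.893ms (3/4)
4. 873.786ms @ 3/2 + 873.786ms (3/2)
5. 1747.573ms @ 3 + 436.893ms (3/4)
6. 2184.466ms @ 15/4 + 873.786ms (3/2)
7. 3058.252ms @ 21/4 + 436.893ms (3/4)
8. 3495.146ms @ 6 + 349.515ms (3/5)
9. 3844.66ms @ 33/5 + 349.515ms (3/5)
10. 4194.175ms @ 36/5 + 349.515ms (3/5)
11. 4543.689ms @ 39/5 + 349.515ms (3/5)
12. 4893.204ms @ 42/5 + 349.515ms (3/5)
13. 5242.718ms @ 9 + 873.786ms (3/2)
14. 6116.505ms @ 21/2 + 873.786ms (3/2)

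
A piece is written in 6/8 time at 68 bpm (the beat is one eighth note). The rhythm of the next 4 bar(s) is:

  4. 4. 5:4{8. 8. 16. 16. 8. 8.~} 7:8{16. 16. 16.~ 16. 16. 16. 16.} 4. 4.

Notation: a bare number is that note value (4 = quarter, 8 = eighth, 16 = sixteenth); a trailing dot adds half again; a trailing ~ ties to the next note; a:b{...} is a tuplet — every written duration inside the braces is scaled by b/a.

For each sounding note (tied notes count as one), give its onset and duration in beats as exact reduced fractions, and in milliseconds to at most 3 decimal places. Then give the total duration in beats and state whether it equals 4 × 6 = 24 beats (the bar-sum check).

1) 0.0ms=0b +2647.059ms=3b
2) 2647.059ms=3b +2647.059ms=3b
3) 5294.118ms=6b +1058.824ms=6/5b
4) 6352.941ms=36/5b +1058.824ms=6/5b
5) 7411.765ms=42/5b +529.412ms=3/5b
6) 7941.176ms=9b +529.412ms=3/5b
7) 8470.588ms=48/5b +1058.824ms=6/5b
8) 9529.412ms=54/5b +1815.126ms=72/35b
9) 11344.538ms=90/7b +756.303ms=6/7b
10) 12100.84ms=96/7b +1512.605ms=12/7b
11) 13613.445ms=108/7b +756.303ms=6/7b
12) 14369.748ms=114/7b +756.303ms=6/7b
13) 15126.05ms=120/7b +756.303ms=6/7b
14) 15882.353ms=18b +2647.059ms=3b
15) 18529.412ms=21b +2647.059ms=3b
Σ=24b of 24 (68bpm 6/8) — PASS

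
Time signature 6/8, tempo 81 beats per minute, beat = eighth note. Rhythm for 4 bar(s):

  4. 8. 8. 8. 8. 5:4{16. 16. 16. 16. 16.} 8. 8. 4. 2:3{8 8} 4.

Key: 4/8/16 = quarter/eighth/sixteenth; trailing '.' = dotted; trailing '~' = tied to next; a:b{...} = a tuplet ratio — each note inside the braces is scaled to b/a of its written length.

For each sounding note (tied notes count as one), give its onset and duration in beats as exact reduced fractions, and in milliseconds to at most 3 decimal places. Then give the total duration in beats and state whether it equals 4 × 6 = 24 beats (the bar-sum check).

1) 0.0ms=0b +2222.222ms=3b
2) 2222.222ms=3b +1111.111ms=3/2b
3) 3333.333ms=9/2b +1111.111ms=3/2b
4) 4444.444ms=6b +1111.111ms=3/2b
5) 5555.556ms=15/2b +1111.111ms=3/2b
6) 6666.667ms=9b +444.444ms=3/5b
7) 7111.111ms=48/5b +444.444ms=3/5b
8) 7555.556ms=51/5b +444.444ms=3/5b
9) 8000.0ms=54/5b +444.444ms=3/5b
10) 8444.444ms=57/5b +444.444ms=3/5b
11) 8888.889ms=12b +1111.111ms=3/2b
12) 10000.0ms=27/2b +1111.111ms=3/2b
13) 11111.111ms=15b +2222.222ms=3b
14) 13333.333ms=18b +1111.111ms=3/2b
15) 14444.444ms=39/2b +1111.111ms=3/2b
16) 15555.556ms=21b +2222.222ms=3b
Σ=24b of 24 (81bpm 6/8) — PASS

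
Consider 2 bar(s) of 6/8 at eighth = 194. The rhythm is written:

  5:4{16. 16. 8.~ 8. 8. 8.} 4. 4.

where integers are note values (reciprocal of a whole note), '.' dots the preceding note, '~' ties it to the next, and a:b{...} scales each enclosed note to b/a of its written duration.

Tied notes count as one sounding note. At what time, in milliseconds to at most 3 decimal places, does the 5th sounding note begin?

1. 0.0ms @ 0 + 185.567ms (3/5)
2. 185.567ms @ 3/5 + 185.567ms (3/5)
3. 371.134ms @ 6/5 + 742.268ms (12/5)
4. 1113.402ms @ 18/5 + 371.134ms (6/5)
5. 1484.536ms @ 24/5 + 371.134ms (6/5)
6. 1855.67ms @ 6 + 927.835ms (3)
7. 2783.505ms @ 9 + 927.835ms (3)

note 5 onset = 24/5b = 1484.536ms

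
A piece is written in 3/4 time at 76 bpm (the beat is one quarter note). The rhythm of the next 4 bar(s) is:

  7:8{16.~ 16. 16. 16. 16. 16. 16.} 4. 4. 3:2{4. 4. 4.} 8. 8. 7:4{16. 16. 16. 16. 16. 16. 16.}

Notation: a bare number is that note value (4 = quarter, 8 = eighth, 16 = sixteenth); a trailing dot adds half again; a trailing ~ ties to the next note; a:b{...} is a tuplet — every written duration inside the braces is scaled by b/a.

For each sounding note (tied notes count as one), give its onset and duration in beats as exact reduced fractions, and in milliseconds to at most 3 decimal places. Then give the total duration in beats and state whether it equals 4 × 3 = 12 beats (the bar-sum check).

1) 0.0ms=0b +676.692ms=6/7b
2) 676.692ms=6/7b +338.346ms=3/7b
3) 1015.038ms=9/7b +338.346ms=3/7b
4) 1353.383ms=12/7b +338.346ms=3/7b
5) 1691.729ms=15/7b +338.346ms=3/7b
6) 2030.075ms=18/7b +338.346ms=3/7b
7) 2368.421ms=3b +1184.211ms=3/2b
8) 3552.632ms=9/2b +1184.211ms=3/2b
9) 4736.842ms=6b +789.474ms=1b
10) 5526.316ms=7b +789.474ms=1b
11) 6315.789ms=8b +789.474ms=1b
12) 7105.263ms=9b +592.105ms=3/4b
13) 7697.368ms=39/4b +592.105ms=3/4b
14) 8289.474ms=21/2b +169.173ms=3/14b
15) 8458.647ms=75/7b +169.173ms=3/14b
16) 8627.82ms=153/14b +169.173ms=3/14b
17) 8796.992ms=78/7b +169.173ms=3/14b
18) 8966.165ms=159/14b +169.173ms=3/14b
19) 9135.338ms=81/7b +169.173ms=3/14b
20) 9304.511ms=165/14b +169.173ms=3/14b
Σ=12b of 12 (76bpm 3/4) — PASS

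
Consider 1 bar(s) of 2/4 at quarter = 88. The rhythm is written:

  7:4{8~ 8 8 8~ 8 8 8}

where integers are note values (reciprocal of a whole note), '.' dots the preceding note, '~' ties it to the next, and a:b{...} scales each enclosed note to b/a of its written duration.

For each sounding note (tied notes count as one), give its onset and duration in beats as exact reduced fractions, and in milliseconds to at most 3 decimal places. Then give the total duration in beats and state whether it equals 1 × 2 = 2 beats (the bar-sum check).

1) 0.0ms=0b +389.61ms=4/7b
2) 389.61ms=4/7b +194.805ms=2/7b
3) 584.416ms=6/7b +389.61ms=4/7b
4) 974.026ms=10/7b +194.805ms=2/7b
5) 1168.831ms=12/7b +194.805ms=2/7b
Σ=2b of 2 (88bpm 2/4) — PASS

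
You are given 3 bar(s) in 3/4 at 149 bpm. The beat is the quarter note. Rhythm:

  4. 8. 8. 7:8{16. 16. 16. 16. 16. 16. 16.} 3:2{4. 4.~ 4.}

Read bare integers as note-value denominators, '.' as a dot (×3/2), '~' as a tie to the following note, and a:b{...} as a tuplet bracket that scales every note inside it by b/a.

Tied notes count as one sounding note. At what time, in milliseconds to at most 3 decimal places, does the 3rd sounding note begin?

1. 0.0ms @ 0 + 604.027ms (3/2)
2. 604.027ms @ 3/2 + 302.013ms (3/4)
3. 906.04ms @ 9/4 + 302.013ms (3/4)
4. 1208.054ms @ 3 + 172.579ms (3/7)
5. 1380.633ms @ 24/7 + 172.579ms (3/7)
6. 1553.212ms @ 27/7 + 172.579ms (3/7)
7. 1725.791ms @ 30/7 + 172.579ms (3/7)
8. 1898.37ms @ 33/7 + 172.579ms (3/7)
9. 2070.949ms @ 36/7 + 172.579ms (3/7)
10. 2243.528ms @ 39/7 + 172.579ms (3/7)
11. 2416.107ms @ 6 + 402.685ms (1)
12. 2818.792ms @ 7 + 805.369ms (2)

note 3 onset = 9/4b = 906.04ms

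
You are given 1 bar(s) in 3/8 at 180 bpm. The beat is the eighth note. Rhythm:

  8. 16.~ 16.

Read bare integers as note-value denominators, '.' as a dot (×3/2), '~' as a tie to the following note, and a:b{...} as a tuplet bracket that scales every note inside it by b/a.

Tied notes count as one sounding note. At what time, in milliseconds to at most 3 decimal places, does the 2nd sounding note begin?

1. 0.0ms @ 0 + 500.0ms (3/2)
2. 500.0ms @ 3/2 + 500.0ms (3/2)

note 2 onset = 3/2b = 500.0ms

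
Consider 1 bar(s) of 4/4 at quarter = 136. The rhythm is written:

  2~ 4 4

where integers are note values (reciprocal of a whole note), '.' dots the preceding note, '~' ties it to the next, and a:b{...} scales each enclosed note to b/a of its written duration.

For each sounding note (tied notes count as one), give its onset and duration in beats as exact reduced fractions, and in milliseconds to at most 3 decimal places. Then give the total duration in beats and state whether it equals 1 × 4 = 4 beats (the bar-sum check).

1) 0.0ms=0b +1323.529ms=3b
2) 1323.529ms=3b +441.176ms=1b
Σ=4b of 4 (136bpm 4/4) — PASS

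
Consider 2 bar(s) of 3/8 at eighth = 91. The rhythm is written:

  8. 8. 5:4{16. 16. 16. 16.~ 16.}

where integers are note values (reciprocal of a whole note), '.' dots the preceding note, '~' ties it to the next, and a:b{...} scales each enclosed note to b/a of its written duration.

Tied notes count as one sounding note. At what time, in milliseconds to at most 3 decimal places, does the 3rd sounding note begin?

1. 0.0ms @ 0 + 989.011ms (3/2)
2. 989.011ms @ 3/2 + 989.011ms (3/2)
3. 1978.022ms @ 3 + 395.604ms (3/5)
4. 2373.626ms @ 18/5 + 395.604ms (3/5)
5. 2769.231ms @ 21/5 + 395.604ms (3/5)
6. 3164.835ms @ 24/5 + 791.209ms (6/5)

note 3 onset = 3b = 1978.022ms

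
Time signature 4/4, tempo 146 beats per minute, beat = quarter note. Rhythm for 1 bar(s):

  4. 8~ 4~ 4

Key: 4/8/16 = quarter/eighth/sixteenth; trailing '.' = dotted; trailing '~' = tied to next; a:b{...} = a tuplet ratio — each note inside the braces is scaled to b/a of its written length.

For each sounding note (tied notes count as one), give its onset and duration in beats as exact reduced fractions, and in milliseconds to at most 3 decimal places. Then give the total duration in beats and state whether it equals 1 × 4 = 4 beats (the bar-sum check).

1) 0.0ms=0b +616.438ms=3/2b
2) 616.438ms=3/2b +1027.397ms=5/2b
Σ=4b of 4 (146bpm 4/4) — PASS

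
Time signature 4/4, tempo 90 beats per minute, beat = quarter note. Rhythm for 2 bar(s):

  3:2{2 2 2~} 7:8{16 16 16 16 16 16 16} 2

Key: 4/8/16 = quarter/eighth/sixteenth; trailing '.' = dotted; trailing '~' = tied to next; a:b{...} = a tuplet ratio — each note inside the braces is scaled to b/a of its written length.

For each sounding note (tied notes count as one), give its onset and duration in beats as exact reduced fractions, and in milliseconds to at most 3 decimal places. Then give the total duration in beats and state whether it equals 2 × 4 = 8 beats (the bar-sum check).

1) 0.0ms=0b +888.889ms=4/3b
2) 888.889ms=4/3b +888.889ms=4/3b
3) 1777.778ms=8/3b +1079.365ms=34/21b
4) 2857.143ms=30/7b +190.476ms=2/7b
5) 3047.619ms=32/7b +190.476ms=2/7b
6) 3238.095ms=34/7b +190.476ms=2/7b
7) 3428.571ms=36/7b +190.476ms=2/7b
8) 3619.048ms=38/7b +190.476ms=2/7b
9) 3809.524ms=40/7b +190.476ms=2/7b
10) 4000.0ms=6b +1333.333ms=2b
Σ=8b of 8 (90bpm 4/4) — PASS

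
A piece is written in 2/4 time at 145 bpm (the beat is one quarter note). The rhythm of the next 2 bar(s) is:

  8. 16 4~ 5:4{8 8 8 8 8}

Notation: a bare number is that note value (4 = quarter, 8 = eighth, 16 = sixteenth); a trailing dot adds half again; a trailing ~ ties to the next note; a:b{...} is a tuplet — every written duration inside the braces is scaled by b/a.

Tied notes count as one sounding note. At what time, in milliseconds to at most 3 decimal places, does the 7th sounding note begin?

1. 0.0ms @ 0 + 310.345ms (3/4)
2. 310.345ms @ 3/4 + 103.448ms (1/4)
3. 413.793ms @ 1 + 579.31ms (7/5)
4. 993.103ms @ 12/5 + 165.517ms (2/5)
5. 1158.621ms @ 14/5 + 165.517ms (2/5)
6. 1324.138ms @ 16/5 + 165.517ms (2/5)
7. 1489.655ms @ 18/5 + 165.517ms (2/5)

note 7 onset = 18/5b = 1489.655ms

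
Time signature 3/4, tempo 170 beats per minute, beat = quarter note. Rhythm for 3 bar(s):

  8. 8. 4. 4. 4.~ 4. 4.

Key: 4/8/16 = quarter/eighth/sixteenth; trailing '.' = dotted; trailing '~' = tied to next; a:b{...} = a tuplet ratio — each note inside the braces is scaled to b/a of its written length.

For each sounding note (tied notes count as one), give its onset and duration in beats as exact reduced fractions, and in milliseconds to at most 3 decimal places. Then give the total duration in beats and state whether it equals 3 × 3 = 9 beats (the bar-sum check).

1) 0.0ms=0b +264.706ms=3/4b
2) 264.706ms=3/4b +264.706ms=3/4b
3) 529.412ms=3/2b +529.412ms=3/2b
4) 1058.824ms=3b +529.412ms=3/2b
5) 1588.235ms=9/2b +1058.824ms=3b
6) 2647.059ms=15/2b +529.412ms=3/2b
Σ=9b of 9 (170bpm 3/4) — PASS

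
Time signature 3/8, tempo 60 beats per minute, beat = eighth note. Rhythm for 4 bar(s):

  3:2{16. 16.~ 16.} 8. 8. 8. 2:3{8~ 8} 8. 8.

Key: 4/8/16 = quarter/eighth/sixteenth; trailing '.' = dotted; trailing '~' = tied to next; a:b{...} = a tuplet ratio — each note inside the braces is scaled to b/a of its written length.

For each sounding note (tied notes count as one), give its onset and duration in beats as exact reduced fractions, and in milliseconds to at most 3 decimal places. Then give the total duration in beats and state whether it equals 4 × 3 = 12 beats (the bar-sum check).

1) 0.0ms=0b +500.0ms=1/2b
2) 500.0ms=1/2b +1000.0ms=1b
3) 1500.0ms=3/2b +1500.0ms=3/2b
4) 3000.0ms=3b +1500.0ms=3/2b
5) 4500.0ms=9/2b +1500.0ms=3/2b
6) 6000.0ms=6b +3000.0ms=3b
7) 9000.0ms=9b +1500.0ms=3/2b
8) 10500.0ms=21/2b +1500.0ms=3/2b
Σ=12b of 12 (60bpm 3/8) — PASS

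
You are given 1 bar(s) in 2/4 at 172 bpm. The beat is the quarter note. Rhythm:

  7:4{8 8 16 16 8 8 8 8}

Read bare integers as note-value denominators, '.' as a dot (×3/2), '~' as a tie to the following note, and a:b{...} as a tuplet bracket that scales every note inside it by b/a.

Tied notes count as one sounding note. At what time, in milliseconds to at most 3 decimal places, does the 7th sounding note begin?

note 7 onset = 10/7b = 498.339ms

1. 0.0ms @ 0 + 99.668ms (2/7)
2. 99.668ms @ 2/7 + 99.668ms (2/7)
3. 199.336ms @ 4/7 + 49.834ms (1/7)
4. 249.169ms @ 5/7 + 49.834ms (1/7)
5. 299.003ms @ 6/7 + 99.668ms (2/7)
6. 398.671ms @ 8/7 + 99.668ms (2/7)
7. 498.339ms @ 10/7 + 99.668ms (2/7)
8. 598.007ms @ 12/7 + 99.668ms (2/7)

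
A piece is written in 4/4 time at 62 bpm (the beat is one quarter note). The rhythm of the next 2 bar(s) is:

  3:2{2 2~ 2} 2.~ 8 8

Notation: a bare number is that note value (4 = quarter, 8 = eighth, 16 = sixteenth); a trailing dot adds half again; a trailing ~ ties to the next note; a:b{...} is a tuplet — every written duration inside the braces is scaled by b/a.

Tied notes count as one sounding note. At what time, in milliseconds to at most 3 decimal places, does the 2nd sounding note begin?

1. 0.0ms @ 0 + 1290.323ms (4/3)
2. 1290.323ms @ 4/3 + 2580.645ms (8/3)
3. 3870.968ms @ 4 + 3387.097ms (7/2)
4. 7258.065ms @ 15/2 + 483.871ms (1/2)

note 2 onset = 4/3b = 1290.323ms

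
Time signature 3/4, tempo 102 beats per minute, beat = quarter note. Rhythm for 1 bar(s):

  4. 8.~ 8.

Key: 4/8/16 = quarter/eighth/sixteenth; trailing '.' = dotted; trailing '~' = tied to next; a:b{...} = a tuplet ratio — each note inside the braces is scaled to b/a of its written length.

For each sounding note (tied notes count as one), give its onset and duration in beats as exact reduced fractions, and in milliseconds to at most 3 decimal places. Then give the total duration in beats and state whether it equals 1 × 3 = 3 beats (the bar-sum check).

1) 0.0ms=0b +882.353ms=3/2b
2) 882.353ms=3/2b +882.353ms=3/2b
Σ=3b of 3 (102bpm 3/4) — PASS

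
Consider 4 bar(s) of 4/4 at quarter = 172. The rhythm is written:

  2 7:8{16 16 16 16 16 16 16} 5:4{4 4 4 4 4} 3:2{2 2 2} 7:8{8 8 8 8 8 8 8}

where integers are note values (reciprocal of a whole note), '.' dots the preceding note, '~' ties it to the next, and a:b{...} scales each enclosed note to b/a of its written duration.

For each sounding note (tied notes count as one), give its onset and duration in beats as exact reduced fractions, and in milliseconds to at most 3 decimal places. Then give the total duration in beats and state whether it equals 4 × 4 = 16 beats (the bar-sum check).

1) 0.0ms=0b +697.674ms=2b
2) 697.674ms=2b +99.668ms=2/7b
3) 797.342ms=16/7b +99.668ms=2/7b
4) 897.01ms=18/7b +99.668ms=2/7b
5) 996.678ms=20/7b +99.668ms=2/7b
6) 1096.346ms=22/7b +99.668ms=2/7b
7) 1196.013ms=24/7b +99.668ms=2/7b
8) 1295.681ms=26/7b +99.668ms=2/7b
9) 1395.349ms=4b +279.07ms=4/5b
10) 1674.419ms=24/5b +279.07ms=4/5b
11) 1953.488ms=28/5b +279.07ms=4/5b
12) 2232.558ms=32/5b +279.07ms=4/5b
13) 2511.628ms=36/5b +279.07ms=4/5b
14) 2790.698ms=8b +465.116ms=4/3b
15) 3255.814ms=28/3b +465.116ms=4/3b
16) 3720.93ms=32/3b +465.116ms=4/3b
17) 4186.047ms=12b +199.336ms=4/7b
18) 4385.382ms=88/7b +199.336ms=4/7b
19) 4584.718ms=92/7b +199.336ms=4/7b
20) 4784.053ms=96/7b +199.336ms=4/7b
21) 4983.389ms=100/7b +199.336ms=4/7b
22) 5182.724ms=104/7b +199.336ms=4/7b
23) 5382.06ms=108/7b +199.336ms=4/7b
Σ=16b of 16 (172bpm 4/4) — PASS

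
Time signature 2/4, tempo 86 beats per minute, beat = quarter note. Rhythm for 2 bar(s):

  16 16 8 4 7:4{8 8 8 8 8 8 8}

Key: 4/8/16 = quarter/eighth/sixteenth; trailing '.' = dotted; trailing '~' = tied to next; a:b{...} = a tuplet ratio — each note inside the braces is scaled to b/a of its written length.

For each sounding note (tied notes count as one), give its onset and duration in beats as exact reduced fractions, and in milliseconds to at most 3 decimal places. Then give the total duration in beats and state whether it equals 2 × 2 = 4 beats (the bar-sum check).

1) 0.0ms=0b +174.419ms=1/4b
2) 174.419ms=1/4b +174.419ms=1/4b
3) 348.837ms=1/2b +348.837ms=1/2b
4) 697.674ms=1b +697.674ms=1b
5) 1395.349ms=2b +199.336ms=2/7b
6) 1594.684ms=16/7b +199.336ms=2/7b
7) 1794.02ms=18/7b +199.336ms=2/7b
8) 1993.355ms=20/7b +199.336ms=2/7b
9) 2192.691ms=22/7b +199.336ms=2/7b
10) 2392.027ms=24/7b +199.336ms=2/7b
11) 2591.362ms=26/7b +199.336ms=2/7b
Σ=4b of 4 (86bpm 2/4) — PASS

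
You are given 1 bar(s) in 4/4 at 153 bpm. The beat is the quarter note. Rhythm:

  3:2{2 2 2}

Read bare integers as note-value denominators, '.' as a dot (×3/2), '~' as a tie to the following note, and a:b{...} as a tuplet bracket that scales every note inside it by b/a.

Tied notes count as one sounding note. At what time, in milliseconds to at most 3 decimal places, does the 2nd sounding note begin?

note 2 onset = 4/3b = 522.876ms

1. 0.0ms @ 0 + 522.876ms (4/3)
2. 522.876ms @ 4/3 + 522.876ms (4/3)
3. 1045.752ms @ 8/3 + 522.876ms (4/3)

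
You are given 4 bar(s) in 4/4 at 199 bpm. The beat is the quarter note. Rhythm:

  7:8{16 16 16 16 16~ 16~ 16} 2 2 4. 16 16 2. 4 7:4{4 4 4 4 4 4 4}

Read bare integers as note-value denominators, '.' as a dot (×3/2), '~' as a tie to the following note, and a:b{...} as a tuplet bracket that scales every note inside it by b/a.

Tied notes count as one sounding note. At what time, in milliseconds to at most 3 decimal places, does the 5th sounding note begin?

note 5 onset = 8/7b = 344.58ms

1. 0.0ms @ 0 + 86.145ms (2/7)
2. 86.145ms @ 2/7 + 86.145ms (2/7)
3. 172.29ms @ 4/7 + 86.145ms (2/7)
4. 258.435ms @ 6/7 + 86.145ms (2/7)
5. 344.58ms @ 8/7 + 258.435ms (6/7)
6. 603.015ms @ 2 + 603.015ms (2)
7. 1206.03ms @ 4 + 603.015ms (2)
8. 1809.045ms @ 6 + 452.261ms (3/2)
9. 2261.307ms @ 15/2 + 75.377ms (1/4)
10. 2336.683ms @ 31/4 + 75.377ms (1/4)
11. 2412.06ms @ 8 + 904.523ms (3)
12. 3316.583ms @ 11 + 301.508ms (1)
13. 3618.09ms @ 12 + 172.29ms (4/7)
14. 3790.38ms @ 88/7 + 172.29ms (4/7)
15. 3962.67ms @ 92/7 + 172.29ms (4/7)
16. 4134.961ms @ 96/7 + 172.29ms (4/7)
17. 4307.251ms @ 100/7 + 172.29ms (4/7)
18. 4479.541ms @ 104/7 + 172.29ms (4/7)
19. 4651.831ms @ 108/7 + 172.29ms (4/7)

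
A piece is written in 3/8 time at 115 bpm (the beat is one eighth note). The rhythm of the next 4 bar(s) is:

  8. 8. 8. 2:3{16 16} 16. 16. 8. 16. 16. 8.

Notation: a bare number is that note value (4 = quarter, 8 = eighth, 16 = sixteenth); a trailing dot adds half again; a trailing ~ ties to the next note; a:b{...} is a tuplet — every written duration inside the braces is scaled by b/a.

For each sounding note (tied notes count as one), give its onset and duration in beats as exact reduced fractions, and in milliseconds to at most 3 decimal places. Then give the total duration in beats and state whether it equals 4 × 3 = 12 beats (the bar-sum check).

1) 0.0ms=0b +782.609ms=3/2b
2) 782.609ms=3/2b +782.609ms=3/2b
3) 1565.217ms=3b +782.609ms=3/2b
4) 2347.826ms=9/2b +391.304ms=3/4b
5) 2739.13ms=21/4b +391.304ms=3/4b
6) 3130.435ms=6b +391.304ms=3/4b
7) 3521.739ms=27/4b +391.304ms=3/4b
8) 3913.043ms=15/2b +782.609ms=3/2b
9) 4695.652ms=9b +391.304ms=3/4b
10) 5086.957ms=39/4b +391.304ms=3/4b
11) 5478.261ms=21/2b +782.609ms=3/2b
Σ=12b of 12 (115bpm 3/8) — PASS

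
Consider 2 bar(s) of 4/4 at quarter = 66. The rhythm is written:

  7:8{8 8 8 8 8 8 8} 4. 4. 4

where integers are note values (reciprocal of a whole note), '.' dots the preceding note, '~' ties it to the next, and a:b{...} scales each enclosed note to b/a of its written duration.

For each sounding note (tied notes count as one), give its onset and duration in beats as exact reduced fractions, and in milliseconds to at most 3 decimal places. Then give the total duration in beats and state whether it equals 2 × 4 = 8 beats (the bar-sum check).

1) 0.0ms=0b +519.481ms=4/7b
2) 519.481ms=4/7b +519.481ms=4/7b
3) 1038.961ms=8/7b +519.481ms=4/7b
4) 1558.442ms=12/7b +519.481ms=4/7b
5) 2077.922ms=16/7b +519.481ms=4/7b
6) 2597.403ms=20/7b +519.481ms=4/7b
7) 3116.883ms=24/7b +519.481ms=4/7b
8) 3636.364ms=4b +1363.636ms=3/2b
9) 5000.0ms=11/2b +1363.636ms=3/2b
10) 6363.636ms=7b +909.091ms=1b
Σ=8b of 8 (66bpm 4/4) — PASS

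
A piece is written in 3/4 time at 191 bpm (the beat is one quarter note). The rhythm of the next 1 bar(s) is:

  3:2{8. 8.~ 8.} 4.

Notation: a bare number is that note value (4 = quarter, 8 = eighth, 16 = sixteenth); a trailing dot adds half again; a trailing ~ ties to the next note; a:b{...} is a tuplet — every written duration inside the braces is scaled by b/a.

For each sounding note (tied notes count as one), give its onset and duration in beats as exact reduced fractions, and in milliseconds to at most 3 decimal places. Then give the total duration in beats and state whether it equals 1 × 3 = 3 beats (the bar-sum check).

1) 0.0ms=0b +157.068ms=1/2b
2) 157.068ms=1/2b +314.136ms=1b
3) 471.204ms=3/2b +471.204ms=3/2b
Σ=3b of 3 (191bpm 3/4) — PASS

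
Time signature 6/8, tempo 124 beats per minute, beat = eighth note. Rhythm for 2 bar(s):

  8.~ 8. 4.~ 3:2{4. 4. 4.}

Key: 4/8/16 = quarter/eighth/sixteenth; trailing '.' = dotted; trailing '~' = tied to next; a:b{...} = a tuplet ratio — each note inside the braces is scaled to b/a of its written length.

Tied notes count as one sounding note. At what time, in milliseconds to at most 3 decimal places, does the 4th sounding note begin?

note 4 onset = 10b = 4838.71ms

1. 0.0ms @ 0 + 1451.613ms (3)
2. 1451.613ms @ 3 + 2419.355ms (5)
3. 3870.968ms @ 8 + 967.742ms (2)
4. 4838.71ms @ 10 + 967.742ms (2)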